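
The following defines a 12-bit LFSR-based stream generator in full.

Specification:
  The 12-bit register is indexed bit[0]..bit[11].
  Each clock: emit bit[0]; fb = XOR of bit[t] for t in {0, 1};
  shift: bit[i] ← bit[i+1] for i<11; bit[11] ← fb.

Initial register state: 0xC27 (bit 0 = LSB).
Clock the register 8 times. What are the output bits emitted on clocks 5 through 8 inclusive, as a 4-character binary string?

reg_0 = 0xC27
clock 1: out=1, reg = 0x613
clock 2: out=1, reg = 0x309
clock 3: out=1, reg = 0x984
clock 4: out=0, reg = 0x4C2
clock 5: out=0, reg = 0xA61
clock 6: out=1, reg = 0xD30
clock 7: out=0, reg = 0x698
clock 8: out=0, reg = 0x34C

0100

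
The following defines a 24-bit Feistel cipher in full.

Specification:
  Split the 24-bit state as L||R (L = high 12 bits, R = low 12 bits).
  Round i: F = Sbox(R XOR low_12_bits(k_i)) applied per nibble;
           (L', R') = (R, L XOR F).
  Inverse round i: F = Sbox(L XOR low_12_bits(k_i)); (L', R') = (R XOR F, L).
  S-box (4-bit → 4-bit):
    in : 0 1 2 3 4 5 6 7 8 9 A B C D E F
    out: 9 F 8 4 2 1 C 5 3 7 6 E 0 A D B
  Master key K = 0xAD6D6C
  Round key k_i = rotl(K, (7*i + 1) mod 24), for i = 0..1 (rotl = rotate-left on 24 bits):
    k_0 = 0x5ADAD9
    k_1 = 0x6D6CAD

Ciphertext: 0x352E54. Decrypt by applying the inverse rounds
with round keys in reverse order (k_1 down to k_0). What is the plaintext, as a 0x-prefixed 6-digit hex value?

0x81E5EF

s_0 = ciphertext = 0x352E54
s_1 = InvRound(s_0, k_1) = 0x5EF352
s_2 = InvRound(s_1, k_0) = 0x81E5EF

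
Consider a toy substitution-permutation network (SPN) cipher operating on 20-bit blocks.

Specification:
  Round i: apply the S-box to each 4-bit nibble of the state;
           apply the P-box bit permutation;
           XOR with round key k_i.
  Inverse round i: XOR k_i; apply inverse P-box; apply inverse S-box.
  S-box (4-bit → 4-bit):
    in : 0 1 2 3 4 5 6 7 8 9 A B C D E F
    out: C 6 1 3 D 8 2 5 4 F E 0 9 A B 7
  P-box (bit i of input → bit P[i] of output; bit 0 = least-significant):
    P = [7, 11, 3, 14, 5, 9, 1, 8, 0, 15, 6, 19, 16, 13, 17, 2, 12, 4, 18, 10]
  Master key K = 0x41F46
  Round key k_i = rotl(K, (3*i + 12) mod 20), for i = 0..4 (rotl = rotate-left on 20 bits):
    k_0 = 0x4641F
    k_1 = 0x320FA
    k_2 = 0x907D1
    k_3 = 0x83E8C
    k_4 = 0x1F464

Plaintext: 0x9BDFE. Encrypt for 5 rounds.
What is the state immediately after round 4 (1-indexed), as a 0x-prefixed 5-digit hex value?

0x943ED

s_0 = plaintext = 0x9BDFE
s_1 = Round(s_0, k_0) = 0x8BAAD
s_2 = Round(s_1, k_1) = 0xFEBB8
s_3 = Round(s_2, k_2) = 0xC37CD
s_4 = Round(s_3, k_3) = 0x943ED
s_5 = Round(s_4, k_4) = 0x62B51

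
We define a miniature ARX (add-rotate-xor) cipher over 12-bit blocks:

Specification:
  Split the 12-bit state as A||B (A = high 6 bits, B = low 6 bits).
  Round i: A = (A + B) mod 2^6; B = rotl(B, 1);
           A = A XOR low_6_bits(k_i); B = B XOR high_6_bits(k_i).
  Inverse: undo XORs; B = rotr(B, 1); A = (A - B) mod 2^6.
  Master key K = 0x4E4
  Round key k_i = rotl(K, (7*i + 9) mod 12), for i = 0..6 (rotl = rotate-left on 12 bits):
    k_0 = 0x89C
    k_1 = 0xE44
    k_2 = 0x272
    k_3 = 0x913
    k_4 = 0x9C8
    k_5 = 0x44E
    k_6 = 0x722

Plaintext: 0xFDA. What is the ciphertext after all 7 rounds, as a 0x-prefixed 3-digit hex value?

0xA7C

s_0 = plaintext = 0xFDA
s_1 = Round(s_0, k_0) = 0x156
s_2 = Round(s_1, k_1) = 0x7D5
s_3 = Round(s_2, k_2) = 0x1A3
s_4 = Round(s_3, k_3) = 0xEA3
s_5 = Round(s_4, k_4) = 0x560
s_6 = Round(s_5, k_5) = 0xED0
s_7 = Round(s_6, k_6) = 0xA7C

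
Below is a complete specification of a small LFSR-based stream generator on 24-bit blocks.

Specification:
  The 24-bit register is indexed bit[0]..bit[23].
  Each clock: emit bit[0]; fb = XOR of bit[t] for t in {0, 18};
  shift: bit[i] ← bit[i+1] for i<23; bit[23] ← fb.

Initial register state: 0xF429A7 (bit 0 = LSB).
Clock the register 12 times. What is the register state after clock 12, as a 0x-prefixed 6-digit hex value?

0xF1AF42

reg_0 = 0xF429A7
clock 1: out=1, reg = 0x7A14D3
clock 2: out=1, reg = 0xBD0A69
clock 3: out=1, reg = 0x5E8534
clock 4: out=0, reg = 0xAF429A
clock 5: out=0, reg = 0xD7A14D
clock 6: out=1, reg = 0x6BD0A6
clock 7: out=0, reg = 0x35E853
clock 8: out=1, reg = 0x1AF429
clock 9: out=1, reg = 0x8D7A14
clock 10: out=0, reg = 0xC6BD0A
clock 11: out=0, reg = 0xE35E85
clock 12: out=1, reg = 0xF1AF42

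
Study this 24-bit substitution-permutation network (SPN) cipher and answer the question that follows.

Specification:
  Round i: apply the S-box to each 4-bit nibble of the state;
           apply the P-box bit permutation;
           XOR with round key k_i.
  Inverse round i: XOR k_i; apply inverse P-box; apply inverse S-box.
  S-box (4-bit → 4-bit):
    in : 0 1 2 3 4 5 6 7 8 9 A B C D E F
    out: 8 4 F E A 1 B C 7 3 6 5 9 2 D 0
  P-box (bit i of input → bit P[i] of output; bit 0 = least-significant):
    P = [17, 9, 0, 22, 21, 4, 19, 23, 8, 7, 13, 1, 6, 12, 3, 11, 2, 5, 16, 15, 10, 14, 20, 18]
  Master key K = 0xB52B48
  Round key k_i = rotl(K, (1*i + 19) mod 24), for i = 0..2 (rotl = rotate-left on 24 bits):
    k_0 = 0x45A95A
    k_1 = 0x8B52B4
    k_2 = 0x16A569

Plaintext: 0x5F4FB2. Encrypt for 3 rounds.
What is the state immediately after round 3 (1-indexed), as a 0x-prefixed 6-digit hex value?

0x06B8C3

s_0 = plaintext = 0x5F4FB2
s_1 = Round(s_0, k_0) = 0x2FB75B
s_2 = Round(s_1, k_1) = 0xBD36FF
s_3 = Round(s_2, k_2) = 0x06B8C3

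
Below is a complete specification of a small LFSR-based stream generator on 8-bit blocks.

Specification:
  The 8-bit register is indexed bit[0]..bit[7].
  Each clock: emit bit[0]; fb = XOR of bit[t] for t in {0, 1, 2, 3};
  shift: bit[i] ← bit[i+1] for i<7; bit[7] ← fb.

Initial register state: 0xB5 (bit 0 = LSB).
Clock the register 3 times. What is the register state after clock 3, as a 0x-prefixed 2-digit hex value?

0x96

reg_0 = 0xB5
clock 1: out=1, reg = 0x5A
clock 2: out=0, reg = 0x2D
clock 3: out=1, reg = 0x96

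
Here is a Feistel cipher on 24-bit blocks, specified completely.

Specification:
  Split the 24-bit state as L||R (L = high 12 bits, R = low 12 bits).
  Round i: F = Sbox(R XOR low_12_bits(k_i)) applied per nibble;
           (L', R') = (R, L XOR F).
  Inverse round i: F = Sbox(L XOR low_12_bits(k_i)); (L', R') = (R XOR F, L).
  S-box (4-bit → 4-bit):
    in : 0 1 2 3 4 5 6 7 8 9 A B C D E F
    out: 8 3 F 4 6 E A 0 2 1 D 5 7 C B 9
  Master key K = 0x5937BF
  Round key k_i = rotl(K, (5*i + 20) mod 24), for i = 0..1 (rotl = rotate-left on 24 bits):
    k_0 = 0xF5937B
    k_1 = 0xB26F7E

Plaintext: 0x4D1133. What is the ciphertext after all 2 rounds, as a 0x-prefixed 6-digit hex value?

0xBB374F

s_0 = plaintext = 0x4D1133
s_1 = Round(s_0, k_0) = 0x133BB3
s_2 = Round(s_1, k_1) = 0xBB374F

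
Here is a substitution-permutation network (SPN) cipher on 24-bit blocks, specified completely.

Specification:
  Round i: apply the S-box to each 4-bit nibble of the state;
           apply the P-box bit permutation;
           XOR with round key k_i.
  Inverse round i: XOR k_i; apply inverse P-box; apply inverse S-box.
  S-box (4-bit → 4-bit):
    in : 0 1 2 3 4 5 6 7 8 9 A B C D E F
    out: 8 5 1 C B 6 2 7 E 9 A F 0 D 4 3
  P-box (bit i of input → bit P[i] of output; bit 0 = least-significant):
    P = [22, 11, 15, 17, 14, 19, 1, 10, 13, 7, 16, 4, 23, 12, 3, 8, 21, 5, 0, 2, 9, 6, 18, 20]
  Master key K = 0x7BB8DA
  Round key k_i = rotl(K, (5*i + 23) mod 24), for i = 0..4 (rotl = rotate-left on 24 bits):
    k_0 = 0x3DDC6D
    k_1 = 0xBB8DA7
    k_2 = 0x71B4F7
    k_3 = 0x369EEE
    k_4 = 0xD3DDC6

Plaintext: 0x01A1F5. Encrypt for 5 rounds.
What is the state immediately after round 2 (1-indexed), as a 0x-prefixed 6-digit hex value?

0x028D03

s_0 = plaintext = 0x01A1F5
s_1 = Round(s_0, k_0) = 0x04256C
s_2 = Round(s_1, k_1) = 0x028D03
s_3 = Round(s_2, k_2) = 0x4201EF
s_4 = Round(s_3, k_3) = 0x47B5AC
s_5 = Round(s_4, k_4) = 0x6ACA2F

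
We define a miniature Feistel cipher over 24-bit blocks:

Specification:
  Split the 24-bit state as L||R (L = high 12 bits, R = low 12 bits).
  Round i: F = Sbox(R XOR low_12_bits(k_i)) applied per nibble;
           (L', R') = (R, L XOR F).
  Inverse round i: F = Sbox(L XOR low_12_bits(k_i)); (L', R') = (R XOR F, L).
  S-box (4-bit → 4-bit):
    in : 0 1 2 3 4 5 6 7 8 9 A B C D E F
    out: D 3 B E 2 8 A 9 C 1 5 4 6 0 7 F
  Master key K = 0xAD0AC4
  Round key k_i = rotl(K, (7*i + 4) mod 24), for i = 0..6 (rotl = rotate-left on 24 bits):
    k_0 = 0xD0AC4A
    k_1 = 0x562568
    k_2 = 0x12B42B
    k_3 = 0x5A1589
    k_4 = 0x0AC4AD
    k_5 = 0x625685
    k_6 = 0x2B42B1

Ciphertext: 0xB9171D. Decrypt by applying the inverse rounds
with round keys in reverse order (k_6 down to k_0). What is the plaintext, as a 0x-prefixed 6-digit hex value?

s_0 = ciphertext = 0xB9171D
s_1 = InvRound(s_0, k_6) = 0x6A0B91
s_2 = InvRound(s_1, k_5) = 0x6296A0
s_3 = InvRound(s_2, k_4) = 0xD62629
s_4 = InvRound(s_3, k_3) = 0xA5DD62
s_5 = InvRound(s_4, k_2) = 0xAF8A5D
s_6 = InvRound(s_5, k_1) = 0x540AF8
s_7 = InvRound(s_6, k_0) = 0xB2D540

0xB2D540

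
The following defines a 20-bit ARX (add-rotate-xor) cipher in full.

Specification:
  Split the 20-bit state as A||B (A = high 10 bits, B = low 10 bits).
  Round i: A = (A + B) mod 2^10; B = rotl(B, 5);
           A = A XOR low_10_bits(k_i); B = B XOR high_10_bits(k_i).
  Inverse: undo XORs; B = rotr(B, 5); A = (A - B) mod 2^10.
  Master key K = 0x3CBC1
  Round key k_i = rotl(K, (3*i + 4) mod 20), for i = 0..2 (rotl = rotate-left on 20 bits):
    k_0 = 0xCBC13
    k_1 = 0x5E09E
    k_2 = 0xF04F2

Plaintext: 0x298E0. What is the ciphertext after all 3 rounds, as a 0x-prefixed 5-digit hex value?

s_0 = plaintext = 0x298E0
s_1 = Round(s_0, k_0) = 0x65728
s_2 = Round(s_1, k_1) = 0x08C61
s_3 = Round(s_2, k_2) = 0x1DBE2

0x1DBE2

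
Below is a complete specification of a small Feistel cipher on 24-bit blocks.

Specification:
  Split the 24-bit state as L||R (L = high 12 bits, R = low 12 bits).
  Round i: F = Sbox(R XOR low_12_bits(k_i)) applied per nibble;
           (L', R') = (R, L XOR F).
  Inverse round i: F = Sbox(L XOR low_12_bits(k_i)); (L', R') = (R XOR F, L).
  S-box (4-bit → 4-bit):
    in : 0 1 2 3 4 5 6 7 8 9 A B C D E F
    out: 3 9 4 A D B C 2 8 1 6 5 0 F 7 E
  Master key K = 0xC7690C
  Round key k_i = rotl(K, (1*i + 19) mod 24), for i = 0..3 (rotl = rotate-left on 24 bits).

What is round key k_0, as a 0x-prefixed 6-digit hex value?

0x663B48

K = 0xC7690C
k_0 = rotl(K, (1*0+19) mod 24) = rotl(K, 19) = 0x663B48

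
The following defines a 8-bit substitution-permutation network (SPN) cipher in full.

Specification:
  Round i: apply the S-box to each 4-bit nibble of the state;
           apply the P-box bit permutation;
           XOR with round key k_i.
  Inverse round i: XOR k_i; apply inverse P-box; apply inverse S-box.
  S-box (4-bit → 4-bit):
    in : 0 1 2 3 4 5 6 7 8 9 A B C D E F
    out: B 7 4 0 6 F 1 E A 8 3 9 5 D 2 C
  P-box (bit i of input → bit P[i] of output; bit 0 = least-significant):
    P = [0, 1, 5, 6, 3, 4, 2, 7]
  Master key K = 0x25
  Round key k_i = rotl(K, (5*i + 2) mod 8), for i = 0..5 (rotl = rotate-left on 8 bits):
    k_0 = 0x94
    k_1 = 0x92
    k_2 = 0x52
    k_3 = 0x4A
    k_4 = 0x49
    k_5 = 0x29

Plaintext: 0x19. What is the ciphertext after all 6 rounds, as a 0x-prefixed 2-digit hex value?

0xB5

s_0 = plaintext = 0x19
s_1 = Round(s_0, k_0) = 0xC8
s_2 = Round(s_1, k_1) = 0xDC
s_3 = Round(s_2, k_2) = 0xFF
s_4 = Round(s_3, k_3) = 0xAE
s_5 = Round(s_4, k_4) = 0x53
s_6 = Round(s_5, k_5) = 0xB5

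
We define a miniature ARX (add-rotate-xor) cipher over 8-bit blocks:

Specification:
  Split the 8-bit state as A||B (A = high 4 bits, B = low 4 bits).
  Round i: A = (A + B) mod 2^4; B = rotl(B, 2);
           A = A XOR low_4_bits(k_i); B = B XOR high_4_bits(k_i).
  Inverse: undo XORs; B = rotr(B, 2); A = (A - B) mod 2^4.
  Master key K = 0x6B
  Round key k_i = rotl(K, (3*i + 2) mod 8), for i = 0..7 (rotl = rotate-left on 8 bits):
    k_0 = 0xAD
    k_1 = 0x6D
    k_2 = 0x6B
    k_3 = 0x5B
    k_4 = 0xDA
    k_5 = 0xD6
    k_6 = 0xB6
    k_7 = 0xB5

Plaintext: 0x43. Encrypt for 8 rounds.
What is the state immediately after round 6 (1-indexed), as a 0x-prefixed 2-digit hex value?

0x39

s_0 = plaintext = 0x43
s_1 = Round(s_0, k_0) = 0xA6
s_2 = Round(s_1, k_1) = 0xDF
s_3 = Round(s_2, k_2) = 0x79
s_4 = Round(s_3, k_3) = 0xB3
s_5 = Round(s_4, k_4) = 0x41
s_6 = Round(s_5, k_5) = 0x39
s_7 = Round(s_6, k_6) = 0xAD
s_8 = Round(s_7, k_7) = 0x2C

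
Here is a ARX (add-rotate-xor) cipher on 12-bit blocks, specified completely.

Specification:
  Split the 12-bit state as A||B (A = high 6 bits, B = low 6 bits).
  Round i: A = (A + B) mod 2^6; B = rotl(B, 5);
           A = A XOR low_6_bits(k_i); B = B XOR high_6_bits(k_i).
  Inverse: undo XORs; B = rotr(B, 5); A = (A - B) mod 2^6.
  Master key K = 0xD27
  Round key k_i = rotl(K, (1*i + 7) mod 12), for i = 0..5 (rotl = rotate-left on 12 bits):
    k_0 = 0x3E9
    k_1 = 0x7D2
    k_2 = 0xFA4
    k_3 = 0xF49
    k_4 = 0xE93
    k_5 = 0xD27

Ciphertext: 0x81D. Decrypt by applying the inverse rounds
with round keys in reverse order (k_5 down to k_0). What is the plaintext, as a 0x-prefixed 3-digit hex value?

0xDFF

s_0 = ciphertext = 0x81D
s_1 = InvRound(s_0, k_5) = 0xD13
s_2 = InvRound(s_1, k_4) = 0x513
s_3 = InvRound(s_2, k_3) = 0x01D
s_4 = InvRound(s_3, k_2) = 0x747
s_5 = InvRound(s_4, k_1) = 0x7F0
s_6 = InvRound(s_5, k_0) = 0xDFF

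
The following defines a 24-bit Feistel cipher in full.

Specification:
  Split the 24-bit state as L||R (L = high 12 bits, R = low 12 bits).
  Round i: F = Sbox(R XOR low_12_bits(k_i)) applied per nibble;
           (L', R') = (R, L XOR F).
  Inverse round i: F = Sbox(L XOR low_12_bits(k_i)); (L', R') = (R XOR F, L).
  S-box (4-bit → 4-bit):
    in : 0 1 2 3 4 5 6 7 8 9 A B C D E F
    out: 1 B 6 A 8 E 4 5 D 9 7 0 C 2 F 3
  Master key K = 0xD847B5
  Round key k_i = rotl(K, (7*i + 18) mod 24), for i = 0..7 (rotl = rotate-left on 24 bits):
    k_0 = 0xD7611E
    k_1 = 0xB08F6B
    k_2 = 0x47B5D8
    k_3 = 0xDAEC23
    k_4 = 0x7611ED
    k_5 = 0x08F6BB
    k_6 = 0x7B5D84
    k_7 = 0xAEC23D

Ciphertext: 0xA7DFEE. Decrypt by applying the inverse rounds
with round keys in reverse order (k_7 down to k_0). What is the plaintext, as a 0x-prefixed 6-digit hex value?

s_0 = ciphertext = 0xA7DFEE
s_1 = InvRound(s_0, k_7) = 0x26FA7D
s_2 = InvRound(s_1, k_6) = 0x98D26F
s_3 = InvRound(s_2, k_5) = 0x1CB98D
s_4 = InvRound(s_3, k_4) = 0x8E91CB
s_5 = InvRound(s_4, k_3) = 0x90C8E9
s_6 = InvRound(s_5, k_2) = 0x4C190C
s_7 = InvRound(s_6, k_1) = 0x97B4C1
s_8 = InvRound(s_7, k_0) = 0x98F97B

0x98F97B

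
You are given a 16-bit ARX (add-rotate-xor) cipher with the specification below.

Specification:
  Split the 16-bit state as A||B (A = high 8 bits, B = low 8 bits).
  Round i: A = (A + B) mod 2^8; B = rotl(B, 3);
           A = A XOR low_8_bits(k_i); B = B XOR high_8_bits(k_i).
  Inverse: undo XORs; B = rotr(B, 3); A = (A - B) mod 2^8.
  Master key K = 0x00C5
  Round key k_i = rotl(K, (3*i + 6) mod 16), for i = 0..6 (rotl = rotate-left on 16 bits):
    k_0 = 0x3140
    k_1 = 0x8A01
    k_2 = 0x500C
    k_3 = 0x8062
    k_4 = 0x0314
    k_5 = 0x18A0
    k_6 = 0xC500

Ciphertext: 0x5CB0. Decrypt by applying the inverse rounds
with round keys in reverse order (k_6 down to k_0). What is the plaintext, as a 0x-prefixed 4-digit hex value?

s_0 = ciphertext = 0x5CB0
s_1 = InvRound(s_0, k_6) = 0xAEAE
s_2 = InvRound(s_1, k_5) = 0x38D6
s_3 = InvRound(s_2, k_4) = 0x72BA
s_4 = InvRound(s_3, k_3) = 0xC947
s_5 = InvRound(s_4, k_2) = 0xE3E2
s_6 = InvRound(s_5, k_1) = 0xD50D
s_7 = InvRound(s_6, k_0) = 0x0E87

0x0E87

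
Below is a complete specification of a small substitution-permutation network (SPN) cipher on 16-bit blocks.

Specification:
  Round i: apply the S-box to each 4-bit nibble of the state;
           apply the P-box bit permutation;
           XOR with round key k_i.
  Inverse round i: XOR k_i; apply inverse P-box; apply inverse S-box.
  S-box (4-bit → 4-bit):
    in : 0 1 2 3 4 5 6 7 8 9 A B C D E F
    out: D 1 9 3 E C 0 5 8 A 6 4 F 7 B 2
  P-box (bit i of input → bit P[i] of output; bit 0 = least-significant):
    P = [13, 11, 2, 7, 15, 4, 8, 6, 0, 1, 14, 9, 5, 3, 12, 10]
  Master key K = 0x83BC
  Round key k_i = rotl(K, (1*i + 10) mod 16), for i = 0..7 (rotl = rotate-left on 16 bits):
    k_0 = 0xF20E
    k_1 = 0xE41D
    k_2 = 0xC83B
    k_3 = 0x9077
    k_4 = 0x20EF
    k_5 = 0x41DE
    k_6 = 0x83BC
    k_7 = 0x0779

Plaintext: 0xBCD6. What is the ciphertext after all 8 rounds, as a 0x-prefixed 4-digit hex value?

0x0A6A

s_0 = plaintext = 0xBCD6
s_1 = Round(s_0, k_0) = 0x211D
s_2 = Round(s_1, k_1) = 0x4838
s_3 = Round(s_2, k_2) = 0x5EA3
s_4 = Round(s_3, k_3) = 0xAF64
s_5 = Round(s_4, k_4) = 0x3861
s_6 = Round(s_5, k_5) = 0x63F6
s_7 = Round(s_6, k_6) = 0x83AF
s_8 = Round(s_7, k_7) = 0x0A6A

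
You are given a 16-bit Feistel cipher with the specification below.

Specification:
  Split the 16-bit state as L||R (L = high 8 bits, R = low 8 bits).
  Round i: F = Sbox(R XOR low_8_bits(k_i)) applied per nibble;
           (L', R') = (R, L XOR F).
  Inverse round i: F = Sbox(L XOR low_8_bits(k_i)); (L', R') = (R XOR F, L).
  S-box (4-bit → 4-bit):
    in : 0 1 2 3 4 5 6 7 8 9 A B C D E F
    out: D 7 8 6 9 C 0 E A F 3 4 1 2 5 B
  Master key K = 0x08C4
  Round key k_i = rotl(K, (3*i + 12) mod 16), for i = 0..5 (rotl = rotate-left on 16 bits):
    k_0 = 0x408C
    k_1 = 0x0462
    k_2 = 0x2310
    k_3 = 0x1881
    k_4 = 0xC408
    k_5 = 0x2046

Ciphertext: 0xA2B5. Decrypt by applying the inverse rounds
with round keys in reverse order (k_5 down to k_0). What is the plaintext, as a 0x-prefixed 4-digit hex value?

0xA457

s_0 = ciphertext = 0xA2B5
s_1 = InvRound(s_0, k_5) = 0xECA2
s_2 = InvRound(s_1, k_4) = 0xFBEC
s_3 = InvRound(s_2, k_3) = 0x0FFB
s_4 = InvRound(s_3, k_2) = 0x800F
s_5 = InvRound(s_4, k_1) = 0x5780
s_6 = InvRound(s_5, k_0) = 0xA457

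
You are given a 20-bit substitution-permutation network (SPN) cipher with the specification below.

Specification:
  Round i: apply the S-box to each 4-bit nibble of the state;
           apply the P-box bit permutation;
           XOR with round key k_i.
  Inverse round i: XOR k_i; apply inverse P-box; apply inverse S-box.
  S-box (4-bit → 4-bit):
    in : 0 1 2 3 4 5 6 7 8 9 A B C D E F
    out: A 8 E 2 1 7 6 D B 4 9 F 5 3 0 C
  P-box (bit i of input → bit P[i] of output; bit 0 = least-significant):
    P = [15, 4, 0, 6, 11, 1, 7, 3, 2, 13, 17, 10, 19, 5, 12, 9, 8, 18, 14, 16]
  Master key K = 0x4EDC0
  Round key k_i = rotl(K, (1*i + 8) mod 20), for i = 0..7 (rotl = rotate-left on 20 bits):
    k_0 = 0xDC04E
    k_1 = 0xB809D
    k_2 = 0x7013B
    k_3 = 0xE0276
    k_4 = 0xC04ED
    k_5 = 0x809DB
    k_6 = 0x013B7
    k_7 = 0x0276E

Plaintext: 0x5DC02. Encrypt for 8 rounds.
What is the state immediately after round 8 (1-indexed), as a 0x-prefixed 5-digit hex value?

0x7C94E

s_0 = plaintext = 0x5DC02
s_1 = Round(s_0, k_0) = 0x38131
s_2 = Round(s_1, k_1) = 0x786FF
s_3 = Round(s_2, k_2) = 0xC62D2
s_4 = Round(s_3, k_3) = 0xC7F05
s_5 = Round(s_4, k_4) = 0x6D3F6
s_6 = Round(s_5, k_5) = 0x46962
s_7 = Round(s_6, k_6) = 0x20244
s_8 = Round(s_7, k_7) = 0x7C94E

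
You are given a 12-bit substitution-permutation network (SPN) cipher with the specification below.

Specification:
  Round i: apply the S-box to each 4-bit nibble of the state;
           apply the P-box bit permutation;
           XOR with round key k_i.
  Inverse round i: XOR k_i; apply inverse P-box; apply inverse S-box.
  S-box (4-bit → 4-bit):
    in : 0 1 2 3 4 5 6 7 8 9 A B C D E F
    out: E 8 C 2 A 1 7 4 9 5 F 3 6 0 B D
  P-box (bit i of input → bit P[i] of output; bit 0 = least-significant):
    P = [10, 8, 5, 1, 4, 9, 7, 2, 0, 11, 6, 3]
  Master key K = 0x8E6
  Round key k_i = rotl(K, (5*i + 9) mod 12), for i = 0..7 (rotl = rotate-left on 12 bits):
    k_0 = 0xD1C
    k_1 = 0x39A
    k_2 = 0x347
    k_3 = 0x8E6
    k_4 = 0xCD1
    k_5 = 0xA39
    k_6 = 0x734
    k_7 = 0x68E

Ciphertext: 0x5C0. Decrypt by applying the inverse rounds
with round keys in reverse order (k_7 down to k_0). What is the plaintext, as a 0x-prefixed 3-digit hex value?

0x46C

s_0 = ciphertext = 0x5C0
s_1 = InvRound(s_0, k_7) = 0x244
s_2 = InvRound(s_1, k_6) = 0x756
s_3 = InvRound(s_2, k_5) = 0xA1A
s_4 = InvRound(s_3, k_4) = 0xFC8
s_5 = InvRound(s_4, k_3) = 0x14A
s_6 = InvRound(s_5, k_2) = 0x84D
s_7 = InvRound(s_6, k_1) = 0x6A4
s_8 = InvRound(s_7, k_0) = 0x46C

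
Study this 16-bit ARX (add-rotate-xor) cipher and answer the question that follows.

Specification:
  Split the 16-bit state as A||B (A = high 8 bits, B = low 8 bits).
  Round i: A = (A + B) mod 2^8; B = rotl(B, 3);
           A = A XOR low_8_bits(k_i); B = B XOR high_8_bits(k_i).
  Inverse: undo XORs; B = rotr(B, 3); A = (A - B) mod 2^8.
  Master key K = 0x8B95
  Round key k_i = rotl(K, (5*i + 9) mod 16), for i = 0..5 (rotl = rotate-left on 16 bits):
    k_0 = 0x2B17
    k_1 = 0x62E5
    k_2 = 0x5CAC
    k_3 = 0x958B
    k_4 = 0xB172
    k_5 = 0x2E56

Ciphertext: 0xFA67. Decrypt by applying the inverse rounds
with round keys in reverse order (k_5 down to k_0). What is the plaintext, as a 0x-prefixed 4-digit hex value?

0x3EAA

s_0 = ciphertext = 0xFA67
s_1 = InvRound(s_0, k_5) = 0x8329
s_2 = InvRound(s_1, k_4) = 0xDE13
s_3 = InvRound(s_2, k_3) = 0x85D0
s_4 = InvRound(s_3, k_2) = 0x9891
s_5 = InvRound(s_4, k_1) = 0xFF7E
s_6 = InvRound(s_5, k_0) = 0x3EAA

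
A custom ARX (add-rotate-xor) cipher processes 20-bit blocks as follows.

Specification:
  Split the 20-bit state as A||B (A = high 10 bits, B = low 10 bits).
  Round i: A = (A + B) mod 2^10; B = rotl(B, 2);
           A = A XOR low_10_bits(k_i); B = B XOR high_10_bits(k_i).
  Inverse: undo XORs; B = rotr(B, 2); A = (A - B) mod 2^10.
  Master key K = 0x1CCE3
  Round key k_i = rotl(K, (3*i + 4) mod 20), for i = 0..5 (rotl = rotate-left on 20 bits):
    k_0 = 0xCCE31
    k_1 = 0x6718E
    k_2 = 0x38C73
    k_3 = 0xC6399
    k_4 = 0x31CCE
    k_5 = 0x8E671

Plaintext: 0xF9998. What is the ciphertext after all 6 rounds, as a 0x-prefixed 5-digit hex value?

0x7ED52

s_0 = plaintext = 0xF9998
s_1 = Round(s_0, k_0) = 0xD3D52
s_2 = Round(s_1, k_1) = 0x4BCD5
s_3 = Round(s_2, k_2) = 0x9DFB7
s_4 = Round(s_3, k_3) = 0x6DDC7
s_5 = Round(s_4, k_4) = 0xEC3DA
s_6 = Round(s_5, k_5) = 0x7ED52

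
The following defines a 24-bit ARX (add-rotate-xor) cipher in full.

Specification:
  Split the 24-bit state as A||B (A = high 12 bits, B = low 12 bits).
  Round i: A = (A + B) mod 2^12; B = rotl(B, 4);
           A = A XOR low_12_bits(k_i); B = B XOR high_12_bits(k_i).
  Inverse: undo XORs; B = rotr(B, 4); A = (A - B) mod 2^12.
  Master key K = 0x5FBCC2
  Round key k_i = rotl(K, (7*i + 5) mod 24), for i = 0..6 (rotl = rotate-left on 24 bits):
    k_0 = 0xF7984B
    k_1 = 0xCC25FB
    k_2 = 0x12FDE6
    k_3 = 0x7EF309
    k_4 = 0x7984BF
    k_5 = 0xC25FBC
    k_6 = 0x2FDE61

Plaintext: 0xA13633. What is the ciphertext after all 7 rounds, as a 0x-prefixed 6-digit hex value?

s_0 = plaintext = 0xA13633
s_1 = Round(s_0, k_0) = 0x80DC4F
s_2 = Round(s_1, k_1) = 0x1A783E
s_3 = Round(s_2, k_2) = 0x4032C7
s_4 = Round(s_3, k_3) = 0x5C3B9D
s_5 = Round(s_4, k_4) = 0x5DFE43
s_6 = Round(s_5, k_5) = 0xB9E81B
s_7 = Round(s_6, k_6) = 0xDD8345

0xDD8345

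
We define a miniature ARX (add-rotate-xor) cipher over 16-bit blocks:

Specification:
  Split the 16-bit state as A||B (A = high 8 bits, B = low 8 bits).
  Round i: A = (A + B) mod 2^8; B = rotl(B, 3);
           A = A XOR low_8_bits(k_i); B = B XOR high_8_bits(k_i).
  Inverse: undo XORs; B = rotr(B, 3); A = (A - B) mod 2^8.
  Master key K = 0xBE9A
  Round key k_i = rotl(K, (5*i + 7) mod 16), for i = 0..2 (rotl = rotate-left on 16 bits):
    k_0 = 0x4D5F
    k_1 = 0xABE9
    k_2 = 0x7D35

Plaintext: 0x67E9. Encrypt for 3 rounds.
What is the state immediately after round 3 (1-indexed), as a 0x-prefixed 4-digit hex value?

s_0 = plaintext = 0x67E9
s_1 = Round(s_0, k_0) = 0x0F02
s_2 = Round(s_1, k_1) = 0xF8BB
s_3 = Round(s_2, k_2) = 0x86A0

0x86A0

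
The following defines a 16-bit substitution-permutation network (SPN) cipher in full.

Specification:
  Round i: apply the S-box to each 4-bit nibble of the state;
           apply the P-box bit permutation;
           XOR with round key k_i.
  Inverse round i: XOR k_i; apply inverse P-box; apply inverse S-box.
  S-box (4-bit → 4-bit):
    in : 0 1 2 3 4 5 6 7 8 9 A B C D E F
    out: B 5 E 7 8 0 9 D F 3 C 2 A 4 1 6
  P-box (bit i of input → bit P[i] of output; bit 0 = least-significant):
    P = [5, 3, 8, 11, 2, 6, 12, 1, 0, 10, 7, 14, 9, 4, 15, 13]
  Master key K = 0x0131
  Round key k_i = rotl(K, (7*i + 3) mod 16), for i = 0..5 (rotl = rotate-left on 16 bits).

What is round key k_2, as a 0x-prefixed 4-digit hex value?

0x0262

K = 0x0131
k_0 = rotl(K, (7*0+3) mod 16) = rotl(K, 3) = 0x0988
k_1 = rotl(K, (7*1+3) mod 16) = rotl(K, 10) = 0xC404
k_2 = rotl(K, (7*2+3) mod 16) = rotl(K, 1) = 0x0262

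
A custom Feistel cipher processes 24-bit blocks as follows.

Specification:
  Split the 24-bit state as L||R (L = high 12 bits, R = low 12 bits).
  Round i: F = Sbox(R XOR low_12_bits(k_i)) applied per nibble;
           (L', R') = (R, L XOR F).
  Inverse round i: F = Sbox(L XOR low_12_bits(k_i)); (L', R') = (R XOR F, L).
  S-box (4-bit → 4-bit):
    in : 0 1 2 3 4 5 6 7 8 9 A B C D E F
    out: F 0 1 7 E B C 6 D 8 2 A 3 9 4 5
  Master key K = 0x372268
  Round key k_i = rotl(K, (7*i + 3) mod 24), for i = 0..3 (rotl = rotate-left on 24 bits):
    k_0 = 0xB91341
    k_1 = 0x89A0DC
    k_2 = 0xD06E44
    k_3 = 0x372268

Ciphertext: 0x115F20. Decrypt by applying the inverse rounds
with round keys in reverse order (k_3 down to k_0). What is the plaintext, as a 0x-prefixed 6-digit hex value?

s_0 = ciphertext = 0x115F20
s_1 = InvRound(s_0, k_3) = 0x849115
s_2 = InvRound(s_1, k_2) = 0xDEC849
s_3 = InvRound(s_2, k_1) = 0x136DEC
s_4 = InvRound(s_3, k_0) = 0xC8A136

0xC8A136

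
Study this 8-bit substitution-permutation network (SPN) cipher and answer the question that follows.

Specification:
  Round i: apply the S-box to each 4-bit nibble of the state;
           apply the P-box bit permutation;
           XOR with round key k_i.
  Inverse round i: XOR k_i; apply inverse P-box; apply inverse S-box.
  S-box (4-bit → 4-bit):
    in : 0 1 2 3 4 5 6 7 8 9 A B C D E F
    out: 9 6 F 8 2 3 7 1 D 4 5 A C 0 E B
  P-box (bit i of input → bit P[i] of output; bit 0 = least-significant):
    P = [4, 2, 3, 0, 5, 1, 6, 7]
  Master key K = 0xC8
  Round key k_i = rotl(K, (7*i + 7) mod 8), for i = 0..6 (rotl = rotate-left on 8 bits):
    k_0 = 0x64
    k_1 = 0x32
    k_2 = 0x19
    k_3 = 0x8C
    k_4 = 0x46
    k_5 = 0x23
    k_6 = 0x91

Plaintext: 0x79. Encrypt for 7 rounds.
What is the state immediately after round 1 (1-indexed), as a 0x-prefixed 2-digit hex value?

0x4C

s_0 = plaintext = 0x79
s_1 = Round(s_0, k_0) = 0x4C
s_2 = Round(s_1, k_1) = 0x39
s_3 = Round(s_2, k_2) = 0x91
s_4 = Round(s_3, k_3) = 0xC0
s_5 = Round(s_4, k_4) = 0x97
s_6 = Round(s_5, k_5) = 0x73
s_7 = Round(s_6, k_6) = 0xB0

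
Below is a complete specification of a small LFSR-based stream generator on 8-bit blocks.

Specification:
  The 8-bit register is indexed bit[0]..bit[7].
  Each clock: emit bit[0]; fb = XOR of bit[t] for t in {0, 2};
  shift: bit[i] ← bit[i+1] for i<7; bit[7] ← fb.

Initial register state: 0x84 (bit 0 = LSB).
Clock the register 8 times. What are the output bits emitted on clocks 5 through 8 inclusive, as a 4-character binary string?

0001

reg_0 = 0x84
clock 1: out=0, reg = 0xC2
clock 2: out=0, reg = 0x61
clock 3: out=1, reg = 0xB0
clock 4: out=0, reg = 0x58
clock 5: out=0, reg = 0x2C
clock 6: out=0, reg = 0x96
clock 7: out=0, reg = 0xCB
clock 8: out=1, reg = 0xE5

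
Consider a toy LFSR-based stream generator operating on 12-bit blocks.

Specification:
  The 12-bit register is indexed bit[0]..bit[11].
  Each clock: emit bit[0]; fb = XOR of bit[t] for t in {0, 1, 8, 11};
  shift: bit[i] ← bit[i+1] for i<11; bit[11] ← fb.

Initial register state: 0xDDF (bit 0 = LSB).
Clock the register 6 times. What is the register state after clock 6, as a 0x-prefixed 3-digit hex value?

0x537

reg_0 = 0xDDF
clock 1: out=1, reg = 0x6EF
clock 2: out=1, reg = 0x377
clock 3: out=1, reg = 0x9BB
clock 4: out=1, reg = 0x4DD
clock 5: out=1, reg = 0xA6E
clock 6: out=0, reg = 0x537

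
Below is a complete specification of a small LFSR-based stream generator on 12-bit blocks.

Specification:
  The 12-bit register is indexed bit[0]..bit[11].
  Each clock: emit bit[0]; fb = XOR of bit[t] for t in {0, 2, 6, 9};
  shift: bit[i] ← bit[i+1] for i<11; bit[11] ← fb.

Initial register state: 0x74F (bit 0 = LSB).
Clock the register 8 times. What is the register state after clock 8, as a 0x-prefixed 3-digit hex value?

0x927

reg_0 = 0x74F
clock 1: out=1, reg = 0x3A7
clock 2: out=1, reg = 0x9D3
clock 3: out=1, reg = 0x4E9
clock 4: out=1, reg = 0x274
clock 5: out=0, reg = 0x93A
clock 6: out=0, reg = 0x49D
clock 7: out=1, reg = 0x24E
clock 8: out=0, reg = 0x927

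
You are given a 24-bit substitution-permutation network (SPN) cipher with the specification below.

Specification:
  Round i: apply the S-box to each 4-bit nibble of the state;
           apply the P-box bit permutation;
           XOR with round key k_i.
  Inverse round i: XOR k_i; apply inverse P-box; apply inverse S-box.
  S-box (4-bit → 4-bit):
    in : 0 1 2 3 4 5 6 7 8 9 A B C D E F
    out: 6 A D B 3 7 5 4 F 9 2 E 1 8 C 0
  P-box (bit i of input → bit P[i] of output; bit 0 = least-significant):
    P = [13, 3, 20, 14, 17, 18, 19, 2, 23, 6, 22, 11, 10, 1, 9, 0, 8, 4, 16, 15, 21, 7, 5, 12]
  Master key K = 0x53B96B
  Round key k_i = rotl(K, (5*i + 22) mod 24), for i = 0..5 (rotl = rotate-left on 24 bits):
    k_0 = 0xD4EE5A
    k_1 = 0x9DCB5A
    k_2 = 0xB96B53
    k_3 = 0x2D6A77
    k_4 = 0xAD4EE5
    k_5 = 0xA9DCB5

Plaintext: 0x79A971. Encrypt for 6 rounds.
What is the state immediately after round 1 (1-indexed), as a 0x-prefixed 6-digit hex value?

0x5C2770

s_0 = plaintext = 0x79A971
s_1 = Round(s_0, k_0) = 0x5C2770
s_2 = Round(s_1, k_1) = 0xE5CCF3
s_3 = Round(s_2, k_2) = 0x381E6B
s_4 = Round(s_3, k_3) = 0x56B3EC
s_5 = Round(s_4, k_4) = 0x046502
s_6 = Round(s_5, k_5) = 0x75BB45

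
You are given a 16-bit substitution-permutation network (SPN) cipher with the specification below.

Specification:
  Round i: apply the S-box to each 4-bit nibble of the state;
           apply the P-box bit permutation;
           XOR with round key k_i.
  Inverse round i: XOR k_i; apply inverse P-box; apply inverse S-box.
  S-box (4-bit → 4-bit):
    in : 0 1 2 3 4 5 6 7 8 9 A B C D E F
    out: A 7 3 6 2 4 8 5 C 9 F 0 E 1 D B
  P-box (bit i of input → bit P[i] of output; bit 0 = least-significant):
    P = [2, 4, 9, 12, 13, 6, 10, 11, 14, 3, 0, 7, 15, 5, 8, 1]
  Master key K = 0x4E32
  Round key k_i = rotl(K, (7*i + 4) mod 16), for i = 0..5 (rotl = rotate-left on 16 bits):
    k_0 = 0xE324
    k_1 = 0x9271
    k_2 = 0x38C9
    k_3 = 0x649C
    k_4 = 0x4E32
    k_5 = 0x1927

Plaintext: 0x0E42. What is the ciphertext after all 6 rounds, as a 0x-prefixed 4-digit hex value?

s_0 = plaintext = 0x0E42
s_1 = Round(s_0, k_0) = 0xA3D3
s_2 = Round(s_1, k_1) = 0x314A
s_3 = Round(s_2, k_2) = 0x6BB4
s_4 = Round(s_3, k_3) = 0x648E
s_5 = Round(s_4, k_4) = 0x503C
s_6 = Round(s_5, k_5) = 0x0EFF

0x0EFF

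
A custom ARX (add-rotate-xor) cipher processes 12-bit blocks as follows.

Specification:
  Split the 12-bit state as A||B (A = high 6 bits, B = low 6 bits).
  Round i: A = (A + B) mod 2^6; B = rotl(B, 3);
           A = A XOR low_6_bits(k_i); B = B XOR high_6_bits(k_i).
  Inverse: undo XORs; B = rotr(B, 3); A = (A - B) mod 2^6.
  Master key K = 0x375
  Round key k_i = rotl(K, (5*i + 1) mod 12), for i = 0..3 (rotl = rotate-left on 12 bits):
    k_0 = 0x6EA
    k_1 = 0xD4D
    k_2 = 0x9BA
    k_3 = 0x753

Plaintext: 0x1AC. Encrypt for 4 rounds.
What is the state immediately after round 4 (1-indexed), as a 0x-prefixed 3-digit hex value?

s_0 = plaintext = 0x1AC
s_1 = Round(s_0, k_0) = 0x63E
s_2 = Round(s_1, k_1) = 0x6C2
s_3 = Round(s_2, k_2) = 0x9F6
s_4 = Round(s_3, k_3) = 0x3AB

0x3AB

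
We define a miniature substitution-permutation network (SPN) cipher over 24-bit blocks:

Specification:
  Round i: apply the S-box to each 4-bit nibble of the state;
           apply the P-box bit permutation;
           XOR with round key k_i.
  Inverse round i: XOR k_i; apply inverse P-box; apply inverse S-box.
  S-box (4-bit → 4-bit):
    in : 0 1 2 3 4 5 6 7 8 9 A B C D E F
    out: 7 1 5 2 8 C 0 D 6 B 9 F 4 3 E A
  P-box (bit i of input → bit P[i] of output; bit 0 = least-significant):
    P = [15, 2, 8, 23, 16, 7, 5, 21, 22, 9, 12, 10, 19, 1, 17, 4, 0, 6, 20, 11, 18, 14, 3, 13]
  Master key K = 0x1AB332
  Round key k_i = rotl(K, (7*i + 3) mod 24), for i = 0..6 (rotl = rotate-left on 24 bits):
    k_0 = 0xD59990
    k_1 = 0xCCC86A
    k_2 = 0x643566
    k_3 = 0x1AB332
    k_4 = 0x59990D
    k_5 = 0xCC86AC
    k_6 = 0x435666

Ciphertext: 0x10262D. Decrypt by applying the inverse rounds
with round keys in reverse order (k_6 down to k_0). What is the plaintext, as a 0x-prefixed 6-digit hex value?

0xF82ECE

s_0 = ciphertext = 0x10262D
s_1 = InvRound(s_0, k_6) = 0xE08216
s_2 = InvRound(s_1, k_5) = 0x2694E6
s_3 = InvRound(s_2, k_4) = 0x2B0ABC
s_4 = InvRound(s_3, k_3) = 0x553C90
s_5 = InvRound(s_4, k_2) = 0x6EF6B8
s_6 = InvRound(s_5, k_1) = 0x4FEEF4
s_7 = InvRound(s_6, k_0) = 0xF82ECE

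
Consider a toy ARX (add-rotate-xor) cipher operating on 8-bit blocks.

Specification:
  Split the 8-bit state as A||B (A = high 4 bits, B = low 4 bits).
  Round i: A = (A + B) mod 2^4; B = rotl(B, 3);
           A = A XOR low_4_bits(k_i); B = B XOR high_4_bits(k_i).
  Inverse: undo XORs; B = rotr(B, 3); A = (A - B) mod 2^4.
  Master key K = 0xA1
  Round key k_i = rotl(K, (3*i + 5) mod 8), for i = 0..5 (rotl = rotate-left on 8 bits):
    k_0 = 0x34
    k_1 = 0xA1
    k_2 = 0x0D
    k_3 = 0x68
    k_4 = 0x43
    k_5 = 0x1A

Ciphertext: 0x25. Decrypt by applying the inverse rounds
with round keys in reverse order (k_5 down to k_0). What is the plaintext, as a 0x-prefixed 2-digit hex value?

0xD3

s_0 = ciphertext = 0x25
s_1 = InvRound(s_0, k_5) = 0x08
s_2 = InvRound(s_1, k_4) = 0xA9
s_3 = InvRound(s_2, k_3) = 0x3F
s_4 = InvRound(s_3, k_2) = 0xFF
s_5 = InvRound(s_4, k_1) = 0x4A
s_6 = InvRound(s_5, k_0) = 0xD3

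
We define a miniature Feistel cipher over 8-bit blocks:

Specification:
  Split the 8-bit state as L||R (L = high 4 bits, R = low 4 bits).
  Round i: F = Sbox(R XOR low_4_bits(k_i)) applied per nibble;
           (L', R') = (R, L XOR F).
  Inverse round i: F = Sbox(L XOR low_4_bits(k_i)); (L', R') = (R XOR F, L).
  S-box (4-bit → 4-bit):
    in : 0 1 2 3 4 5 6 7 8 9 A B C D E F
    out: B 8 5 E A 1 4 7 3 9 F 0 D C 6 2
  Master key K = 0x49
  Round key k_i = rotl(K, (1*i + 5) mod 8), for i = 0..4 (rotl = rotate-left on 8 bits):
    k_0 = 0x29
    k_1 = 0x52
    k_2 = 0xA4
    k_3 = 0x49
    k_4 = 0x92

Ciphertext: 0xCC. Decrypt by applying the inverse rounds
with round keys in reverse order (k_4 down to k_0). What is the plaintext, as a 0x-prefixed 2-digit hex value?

0xAF

s_0 = ciphertext = 0xCC
s_1 = InvRound(s_0, k_4) = 0xAC
s_2 = InvRound(s_1, k_3) = 0x2A
s_3 = InvRound(s_2, k_2) = 0xE2
s_4 = InvRound(s_3, k_1) = 0xFE
s_5 = InvRound(s_4, k_0) = 0xAF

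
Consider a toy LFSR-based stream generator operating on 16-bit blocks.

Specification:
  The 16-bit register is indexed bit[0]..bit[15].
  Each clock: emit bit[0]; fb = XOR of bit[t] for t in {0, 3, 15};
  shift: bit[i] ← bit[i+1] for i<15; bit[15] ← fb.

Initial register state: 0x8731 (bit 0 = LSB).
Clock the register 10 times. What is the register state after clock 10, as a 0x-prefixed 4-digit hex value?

0xACA1

reg_0 = 0x8731
clock 1: out=1, reg = 0x4398
clock 2: out=0, reg = 0xA1CC
clock 3: out=0, reg = 0x50E6
clock 4: out=0, reg = 0x2873
clock 5: out=1, reg = 0x9439
clock 6: out=1, reg = 0xCA1C
clock 7: out=0, reg = 0x650E
clock 8: out=0, reg = 0xB287
clock 9: out=1, reg = 0x5943
clock 10: out=1, reg = 0xACA1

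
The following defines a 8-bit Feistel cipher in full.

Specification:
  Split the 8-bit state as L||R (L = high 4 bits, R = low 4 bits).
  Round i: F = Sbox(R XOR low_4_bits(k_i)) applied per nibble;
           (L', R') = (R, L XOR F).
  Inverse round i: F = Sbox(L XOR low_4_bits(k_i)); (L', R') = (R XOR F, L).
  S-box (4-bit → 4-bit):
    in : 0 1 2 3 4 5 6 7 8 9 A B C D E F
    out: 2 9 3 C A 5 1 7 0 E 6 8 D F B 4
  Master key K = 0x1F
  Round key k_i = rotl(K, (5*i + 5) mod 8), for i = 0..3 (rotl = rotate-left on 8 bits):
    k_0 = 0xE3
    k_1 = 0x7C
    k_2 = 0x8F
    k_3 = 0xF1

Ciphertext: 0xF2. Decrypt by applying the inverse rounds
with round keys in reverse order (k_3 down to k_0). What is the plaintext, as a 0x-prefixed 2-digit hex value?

0x0A

s_0 = ciphertext = 0xF2
s_1 = InvRound(s_0, k_3) = 0x9F
s_2 = InvRound(s_1, k_2) = 0xE9
s_3 = InvRound(s_2, k_1) = 0xAE
s_4 = InvRound(s_3, k_0) = 0x0A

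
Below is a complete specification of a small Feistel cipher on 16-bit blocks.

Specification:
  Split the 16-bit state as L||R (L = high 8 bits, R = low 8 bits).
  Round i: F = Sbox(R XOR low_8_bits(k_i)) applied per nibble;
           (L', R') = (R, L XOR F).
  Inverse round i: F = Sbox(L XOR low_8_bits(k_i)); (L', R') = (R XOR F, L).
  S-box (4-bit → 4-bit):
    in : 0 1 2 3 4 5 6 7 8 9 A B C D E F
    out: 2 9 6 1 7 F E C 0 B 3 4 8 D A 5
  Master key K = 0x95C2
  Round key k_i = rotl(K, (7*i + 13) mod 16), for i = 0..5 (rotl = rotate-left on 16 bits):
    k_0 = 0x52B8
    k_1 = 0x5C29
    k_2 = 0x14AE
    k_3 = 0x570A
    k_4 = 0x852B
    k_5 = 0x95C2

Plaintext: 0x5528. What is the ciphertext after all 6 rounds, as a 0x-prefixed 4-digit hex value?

s_0 = plaintext = 0x5528
s_1 = Round(s_0, k_0) = 0x28E7
s_2 = Round(s_1, k_1) = 0xE7A2
s_3 = Round(s_2, k_2) = 0xA2CF
s_4 = Round(s_3, k_3) = 0xCF2D
s_5 = Round(s_4, k_4) = 0x2DE1
s_6 = Round(s_5, k_5) = 0xE14C

0xE14C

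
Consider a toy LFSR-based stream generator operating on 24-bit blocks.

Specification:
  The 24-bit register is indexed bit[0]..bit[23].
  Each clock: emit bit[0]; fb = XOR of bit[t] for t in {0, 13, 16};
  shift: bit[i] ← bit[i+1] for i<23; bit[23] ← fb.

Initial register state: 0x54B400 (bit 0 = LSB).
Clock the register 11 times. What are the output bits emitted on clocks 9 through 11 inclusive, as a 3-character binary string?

reg_0 = 0x54B400
clock 1: out=0, reg = 0xAA5A00
clock 2: out=0, reg = 0x552D00
clock 3: out=0, reg = 0x2A9680
clock 4: out=0, reg = 0x154B40
clock 5: out=0, reg = 0x8AA5A0
clock 6: out=0, reg = 0xC552D0
clock 7: out=0, reg = 0xE2A968
clock 8: out=0, reg = 0xF154B4
clock 9: out=0, reg = 0xF8AA5A
clock 10: out=0, reg = 0xFC552D
clock 11: out=1, reg = 0xFE2A96

001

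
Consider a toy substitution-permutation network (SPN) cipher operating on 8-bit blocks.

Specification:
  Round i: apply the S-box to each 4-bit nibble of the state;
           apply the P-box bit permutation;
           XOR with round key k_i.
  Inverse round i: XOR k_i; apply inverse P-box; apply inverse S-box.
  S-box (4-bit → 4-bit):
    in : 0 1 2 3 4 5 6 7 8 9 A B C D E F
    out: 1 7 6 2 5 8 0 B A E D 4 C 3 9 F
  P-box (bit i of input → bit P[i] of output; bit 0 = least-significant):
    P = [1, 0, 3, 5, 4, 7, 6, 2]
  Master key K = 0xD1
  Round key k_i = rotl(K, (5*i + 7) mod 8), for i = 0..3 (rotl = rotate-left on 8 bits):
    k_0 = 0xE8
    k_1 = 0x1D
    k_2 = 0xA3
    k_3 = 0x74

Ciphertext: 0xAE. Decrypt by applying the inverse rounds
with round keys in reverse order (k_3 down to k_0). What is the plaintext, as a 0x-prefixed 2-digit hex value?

s_0 = ciphertext = 0xAE
s_1 = InvRound(s_0, k_3) = 0x14
s_2 = InvRound(s_1, k_2) = 0x77
s_3 = InvRound(s_2, k_1) = 0xBA
s_4 = InvRound(s_3, k_0) = 0x40

0x40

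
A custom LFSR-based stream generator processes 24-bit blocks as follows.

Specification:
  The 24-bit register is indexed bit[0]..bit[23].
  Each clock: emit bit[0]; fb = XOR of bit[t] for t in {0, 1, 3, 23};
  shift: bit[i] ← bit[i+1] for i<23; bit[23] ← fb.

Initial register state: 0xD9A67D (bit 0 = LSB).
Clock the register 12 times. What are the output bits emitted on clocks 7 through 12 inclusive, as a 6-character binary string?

reg_0 = 0xD9A67D
clock 1: out=1, reg = 0xECD33E
clock 2: out=0, reg = 0xF6699F
clock 3: out=1, reg = 0x7B34CF
clock 4: out=1, reg = 0xBD9A67
clock 5: out=1, reg = 0xDECD33
clock 6: out=1, reg = 0xEF6699
clock 7: out=1, reg = 0xF7B34C
clock 8: out=0, reg = 0x7BD9A6
clock 9: out=0, reg = 0xBDECD3
clock 10: out=1, reg = 0xDEF669
clock 11: out=1, reg = 0xEF7B34
clock 12: out=0, reg = 0xF7BD9A

100110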